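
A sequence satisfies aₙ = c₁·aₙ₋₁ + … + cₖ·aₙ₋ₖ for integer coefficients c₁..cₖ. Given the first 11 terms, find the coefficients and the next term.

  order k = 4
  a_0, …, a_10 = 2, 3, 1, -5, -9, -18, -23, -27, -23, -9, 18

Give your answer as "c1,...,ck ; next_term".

  a_4 = 1·-5 + 1·1 + -1·3 + -1·2 = -9
  a_5 = 1·-9 + 1·-5 + -1·1 + -1·3 = -18
  a_6 = 1·-18 + 1·-9 + -1·-5 + -1·1 = -23
  a_7 = 1·-23 + 1·-18 + -1·-9 + -1·-5 = -27
  a_8 = 1·-27 + 1·-23 + -1·-18 + -1·-9 = -23
  a_9 = 1·-23 + 1·-27 + -1·-23 + -1·-18 = -9
  a_10 = 1·-9 + 1·-23 + -1·-27 + -1·-23 = 18
  a_11 = 1·18 + 1·-9 + -1·-23 + -1·-27 = 59

1,1,-1,-1 ; 59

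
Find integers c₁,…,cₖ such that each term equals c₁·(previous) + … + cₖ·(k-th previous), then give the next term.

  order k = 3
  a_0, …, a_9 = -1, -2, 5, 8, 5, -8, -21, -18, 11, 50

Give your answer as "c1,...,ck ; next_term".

1,-1,-1 ; 57

  a_3 = 1·5 + -1·-2 + -1·-1 = 8
  a_4 = 1·8 + -1·5 + -1·-2 = 5
  a_5 = 1·5 + -1·8 + -1·5 = -8
  a_6 = 1·-8 + -1·5 + -1·8 = -21
  a_7 = 1·-21 + -1·-8 + -1·5 = -18
  a_8 = 1·-18 + -1·-21 + -1·-8 = 11
  a_9 = 1·11 + -1·-18 + -1·-21 = 50
  a_10 = 1·50 + -1·11 + -1·-18 = 57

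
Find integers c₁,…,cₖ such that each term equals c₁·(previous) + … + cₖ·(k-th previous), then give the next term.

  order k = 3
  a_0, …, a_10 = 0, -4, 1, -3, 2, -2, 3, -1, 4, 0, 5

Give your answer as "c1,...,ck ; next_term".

1,1,-1 ; 1

  a_3 = 1·1 + 1·-4 + -1·0 = -3
  a_4 = 1·-3 + 1·1 + -1·-4 = 2
  a_5 = 1·2 + 1·-3 + -1·1 = -2
  a_6 = 1·-2 + 1·2 + -1·-3 = 3
  a_7 = 1·3 + 1·-2 + -1·2 = -1
  a_8 = 1·-1 + 1·3 + -1·-2 = 4
  a_9 = 1·4 + 1·-1 + -1·3 = 0
  a_10 = 1·0 + 1·4 + -1·-1 = 5
  a_11 = 1·5 + 1·0 + -1·4 = 1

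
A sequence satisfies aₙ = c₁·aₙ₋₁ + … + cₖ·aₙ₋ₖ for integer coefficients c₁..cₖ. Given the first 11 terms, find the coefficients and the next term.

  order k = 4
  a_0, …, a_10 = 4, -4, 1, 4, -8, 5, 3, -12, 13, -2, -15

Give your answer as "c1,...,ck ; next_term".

  a_4 = 0·4 + 0·1 + 1·-4 + -1·4 = -8
  a_5 = 0·-8 + 0·4 + 1·1 + -1·-4 = 5
  a_6 = 0·5 + 0·-8 + 1·4 + -1·1 = 3
  a_7 = 0·3 + 0·5 + 1·-8 + -1·4 = -12
  a_8 = 0·-12 + 0·3 + 1·5 + -1·-8 = 13
  a_9 = 0·13 + 0·-12 + 1·3 + -1·5 = -2
  a_10 = 0·-2 + 0·13 + 1·-12 + -1·3 = -15
  a_11 = 0·-15 + 0·-2 + 1·13 + -1·-12 = 25

0,0,1,-1 ; 25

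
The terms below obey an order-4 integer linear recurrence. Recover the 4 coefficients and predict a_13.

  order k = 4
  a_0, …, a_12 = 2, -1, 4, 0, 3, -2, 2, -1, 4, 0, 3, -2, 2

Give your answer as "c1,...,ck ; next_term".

  a_4 = 1·0 + 0·4 + -1·-1 + 1·2 = 3
  a_5 = 1·3 + 0·0 + -1·4 + 1·-1 = -2
  a_6 = 1·-2 + 0·3 + -1·0 + 1·4 = 2
  a_7 = 1·2 + 0·-2 + -1·3 + 1·0 = -1
  a_8 = 1·-1 + 0·2 + -1·-2 + 1·3 = 4
  a_9 = 1·4 + 0·-1 + -1·2 + 1·-2 = 0
  a_10 = 1·0 + 0·4 + -1·-1 + 1·2 = 3
  a_11 = 1·3 + 0·0 + -1·4 + 1·-1 = -2
  a_12 = 1·-2 + 0·3 + -1·0 + 1·4 = 2
  a_13 = 1·2 + 0·-2 + -1·3 + 1·0 = -1

1,0,-1,1 ; -1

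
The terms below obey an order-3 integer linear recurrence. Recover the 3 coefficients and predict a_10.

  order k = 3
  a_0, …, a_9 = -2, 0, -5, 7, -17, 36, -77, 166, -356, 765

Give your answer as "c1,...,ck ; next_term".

  a_3 = -1·-5 + 2·0 + -1·-2 = 7
  a_4 = -1·7 + 2·-5 + -1·0 = -17
  a_5 = -1·-17 + 2·7 + -1·-5 = 36
  a_6 = -1·36 + 2·-17 + -1·7 = -77
  a_7 = -1·-77 + 2·36 + -1·-17 = 166
  a_8 = -1·166 + 2·-77 + -1·36 = -356
  a_9 = -1·-356 + 2·166 + -1·-77 = 765
  a_10 = -1·765 + 2·-356 + -1·166 = -1643

-1,2,-1 ; -1643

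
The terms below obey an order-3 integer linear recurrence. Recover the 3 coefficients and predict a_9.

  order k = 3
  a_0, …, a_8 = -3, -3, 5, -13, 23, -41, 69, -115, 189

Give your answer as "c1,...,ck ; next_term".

-2,0,1 ; -309

  a_3 = -2·5 + 0·-3 + 1·-3 = -13
  a_4 = -2·-13 + 0·5 + 1·-3 = 23
  a_5 = -2·23 + 0·-13 + 1·5 = -41
  a_6 = -2·-41 + 0·23 + 1·-13 = 69
  a_7 = -2·69 + 0·-41 + 1·23 = -115
  a_8 = -2·-115 + 0·69 + 1·-41 = 189
  a_9 = -2·189 + 0·-115 + 1·69 = -309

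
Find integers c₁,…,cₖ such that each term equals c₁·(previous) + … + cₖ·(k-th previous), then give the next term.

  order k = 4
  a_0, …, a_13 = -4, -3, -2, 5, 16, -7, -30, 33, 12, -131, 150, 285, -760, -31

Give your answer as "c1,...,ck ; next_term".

  a_4 = 0·5 + -3·-2 + 2·-3 + -4·-4 = 16
  a_5 = 0·16 + -3·5 + 2·-2 + -4·-3 = -7
  a_6 = 0·-7 + -3·16 + 2·5 + -4·-2 = -30
  a_7 = 0·-30 + -3·-7 + 2·16 + -4·5 = 33
  a_8 = 0·33 + -3·-30 + 2·-7 + -4·16 = 12
  a_9 = 0·12 + -3·33 + 2·-30 + -4·-7 = -131
  a_10 = 0·-131 + -3·12 + 2·33 + -4·-30 = 150
  a_11 = 0·150 + -3·-131 + 2·12 + -4·33 = 285
  a_12 = 0·285 + -3·150 + 2·-131 + -4·12 = -760
  a_13 = 0·-760 + -3·285 + 2·150 + -4·-131 = -31
  a_14 = 0·-31 + -3·-760 + 2·285 + -4·150 = 2250

0,-3,2,-4 ; 2250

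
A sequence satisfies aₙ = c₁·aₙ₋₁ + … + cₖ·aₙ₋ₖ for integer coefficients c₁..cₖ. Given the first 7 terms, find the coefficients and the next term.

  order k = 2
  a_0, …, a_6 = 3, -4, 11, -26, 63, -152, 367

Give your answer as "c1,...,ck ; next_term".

  a_2 = -2·-4 + 1·3 = 11
  a_3 = -2·11 + 1·-4 = -26
  a_4 = -2·-26 + 1·11 = 63
  a_5 = -2·63 + 1·-26 = -152
  a_6 = -2·-152 + 1·63 = 367
  a_7 = -2·367 + 1·-152 = -886

-2,1 ; -886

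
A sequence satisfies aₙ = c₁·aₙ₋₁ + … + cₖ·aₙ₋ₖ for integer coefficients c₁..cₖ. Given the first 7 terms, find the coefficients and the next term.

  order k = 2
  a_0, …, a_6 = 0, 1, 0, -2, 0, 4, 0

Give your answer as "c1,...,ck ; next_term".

  a_2 = 0·1 + -2·0 = 0
  a_3 = 0·0 + -2·1 = -2
  a_4 = 0·-2 + -2·0 = 0
  a_5 = 0·0 + -2·-2 = 4
  a_6 = 0·4 + -2·0 = 0
  a_7 = 0·0 + -2·4 = -8

0,-2 ; -8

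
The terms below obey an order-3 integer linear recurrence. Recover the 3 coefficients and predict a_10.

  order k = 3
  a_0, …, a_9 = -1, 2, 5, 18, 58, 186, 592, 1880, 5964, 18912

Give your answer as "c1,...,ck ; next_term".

  a_3 = 4·5 + -2·2 + -2·-1 = 18
  a_4 = 4·18 + -2·5 + -2·2 = 58
  a_5 = 4·58 + -2·18 + -2·5 = 186
  a_6 = 4·186 + -2·58 + -2·18 = 592
  a_7 = 4·592 + -2·186 + -2·58 = 1880
  a_8 = 4·1880 + -2·592 + -2·186 = 5964
  a_9 = 4·5964 + -2·1880 + -2·592 = 18912
  a_10 = 4·18912 + -2·5964 + -2·1880 = 59960

4,-2,-2 ; 59960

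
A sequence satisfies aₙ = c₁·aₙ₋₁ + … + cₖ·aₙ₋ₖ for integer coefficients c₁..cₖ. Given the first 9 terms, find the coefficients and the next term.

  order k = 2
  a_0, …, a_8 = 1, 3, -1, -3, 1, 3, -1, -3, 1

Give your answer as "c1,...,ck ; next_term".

0,-1 ; 3

  a_2 = 0·3 + -1·1 = -1
  a_3 = 0·-1 + -1·3 = -3
  a_4 = 0·-3 + -1·-1 = 1
  a_5 = 0·1 + -1·-3 = 3
  a_6 = 0·3 + -1·1 = -1
  a_7 = 0·-1 + -1·3 = -3
  a_8 = 0·-3 + -1·-1 = 1
  a_9 = 0·1 + -1·-3 = 3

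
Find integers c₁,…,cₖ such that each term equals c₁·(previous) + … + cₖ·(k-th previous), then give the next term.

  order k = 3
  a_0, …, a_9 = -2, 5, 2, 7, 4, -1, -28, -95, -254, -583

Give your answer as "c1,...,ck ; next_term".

3,-1,-3 ; -1210

  a_3 = 3·2 + -1·5 + -3·-2 = 7
  a_4 = 3·7 + -1·2 + -3·5 = 4
  a_5 = 3·4 + -1·7 + -3·2 = -1
  a_6 = 3·-1 + -1·4 + -3·7 = -28
  a_7 = 3·-28 + -1·-1 + -3·4 = -95
  a_8 = 3·-95 + -1·-28 + -3·-1 = -254
  a_9 = 3·-254 + -1·-95 + -3·-28 = -583
  a_10 = 3·-583 + -1·-254 + -3·-95 = -1210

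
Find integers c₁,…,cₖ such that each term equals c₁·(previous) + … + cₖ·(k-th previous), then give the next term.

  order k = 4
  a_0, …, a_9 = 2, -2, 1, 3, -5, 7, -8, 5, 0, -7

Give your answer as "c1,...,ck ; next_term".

-1,0,0,-1 ; 15

  a_4 = -1·3 + 0·1 + 0·-2 + -1·2 = -5
  a_5 = -1·-5 + 0·3 + 0·1 + -1·-2 = 7
  a_6 = -1·7 + 0·-5 + 0·3 + -1·1 = -8
  a_7 = -1·-8 + 0·7 + 0·-5 + -1·3 = 5
  a_8 = -1·5 + 0·-8 + 0·7 + -1·-5 = 0
  a_9 = -1·0 + 0·5 + 0·-8 + -1·7 = -7
  a_10 = -1·-7 + 0·0 + 0·5 + -1·-8 = 15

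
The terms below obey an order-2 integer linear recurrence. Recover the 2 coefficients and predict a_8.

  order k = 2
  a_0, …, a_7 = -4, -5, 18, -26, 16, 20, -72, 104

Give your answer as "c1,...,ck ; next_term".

-2,-2 ; -64

  a_2 = -2·-5 + -2·-4 = 18
  a_3 = -2·18 + -2·-5 = -26
  a_4 = -2·-26 + -2·18 = 16
  a_5 = -2·16 + -2·-26 = 20
  a_6 = -2·20 + -2·16 = -72
  a_7 = -2·-72 + -2·20 = 104
  a_8 = -2·104 + -2·-72 = -64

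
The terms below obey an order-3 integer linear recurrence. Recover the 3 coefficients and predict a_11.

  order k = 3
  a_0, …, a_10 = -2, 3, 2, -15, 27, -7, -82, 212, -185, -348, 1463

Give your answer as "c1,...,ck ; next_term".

-2,-3,1 ; -2067

  a_3 = -2·2 + -3·3 + 1·-2 = -15
  a_4 = -2·-15 + -3·2 + 1·3 = 27
  a_5 = -2·27 + -3·-15 + 1·2 = -7
  a_6 = -2·-7 + -3·27 + 1·-15 = -82
  a_7 = -2·-82 + -3·-7 + 1·27 = 212
  a_8 = -2·212 + -3·-82 + 1·-7 = -185
  a_9 = -2·-185 + -3·212 + 1·-82 = -348
  a_10 = -2·-348 + -3·-185 + 1·212 = 1463
  a_11 = -2·1463 + -3·-348 + 1·-185 = -2067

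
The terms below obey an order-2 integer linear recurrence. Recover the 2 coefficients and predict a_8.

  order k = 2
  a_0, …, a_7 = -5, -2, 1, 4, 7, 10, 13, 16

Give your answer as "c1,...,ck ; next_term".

  a_2 = 2·-2 + -1·-5 = 1
  a_3 = 2·1 + -1·-2 = 4
  a_4 = 2·4 + -1·1 = 7
  a_5 = 2·7 + -1·4 = 10
  a_6 = 2·10 + -1·7 = 13
  a_7 = 2·13 + -1·10 = 16
  a_8 = 2·16 + -1·13 = 19

2,-1 ; 19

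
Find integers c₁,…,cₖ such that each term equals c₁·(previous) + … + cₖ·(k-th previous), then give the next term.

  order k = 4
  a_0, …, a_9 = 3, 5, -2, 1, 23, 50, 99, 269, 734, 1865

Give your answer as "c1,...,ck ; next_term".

  a_4 = 2·1 + 0·-2 + 3·5 + 2·3 = 23
  a_5 = 2·23 + 0·1 + 3·-2 + 2·5 = 50
  a_6 = 2·50 + 0·23 + 3·1 + 2·-2 = 99
  a_7 = 2·99 + 0·50 + 3·23 + 2·1 = 269
  a_8 = 2·269 + 0·99 + 3·50 + 2·23 = 734
  a_9 = 2·734 + 0·269 + 3·99 + 2·50 = 1865
  a_10 = 2·1865 + 0·734 + 3·269 + 2·99 = 4735

2,0,3,2 ; 4735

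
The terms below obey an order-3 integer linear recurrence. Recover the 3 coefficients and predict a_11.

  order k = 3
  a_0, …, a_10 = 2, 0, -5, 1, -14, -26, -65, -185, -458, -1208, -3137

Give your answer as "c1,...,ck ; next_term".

  a_3 = 1·-5 + 3·0 + 3·2 = 1
  a_4 = 1·1 + 3·-5 + 3·0 = -14
  a_5 = 1·-14 + 3·1 + 3·-5 = -26
  a_6 = 1·-26 + 3·-14 + 3·1 = -65
  a_7 = 1·-65 + 3·-26 + 3·-14 = -185
  a_8 = 1·-185 + 3·-65 + 3·-26 = -458
  a_9 = 1·-458 + 3·-185 + 3·-65 = -1208
  a_10 = 1·-1208 + 3·-458 + 3·-185 = -3137
  a_11 = 1·-3137 + 3·-1208 + 3·-458 = -8135

1,3,3 ; -8135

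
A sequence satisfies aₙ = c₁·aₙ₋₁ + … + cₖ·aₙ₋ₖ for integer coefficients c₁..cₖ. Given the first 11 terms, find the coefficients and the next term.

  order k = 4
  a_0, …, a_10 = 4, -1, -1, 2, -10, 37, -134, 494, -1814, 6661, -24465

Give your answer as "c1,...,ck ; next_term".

-3,2,-2,-1 ; 89851

  a_4 = -3·2 + 2·-1 + -2·-1 + -1·4 = -10
  a_5 = -3·-10 + 2·2 + -2·-1 + -1·-1 = 37
  a_6 = -3·37 + 2·-10 + -2·2 + -1·-1 = -134
  a_7 = -3·-134 + 2·37 + -2·-10 + -1·2 = 494
  a_8 = -3·494 + 2·-134 + -2·37 + -1·-10 = -1814
  a_9 = -3·-1814 + 2·494 + -2·-134 + -1·37 = 6661
  a_10 = -3·6661 + 2·-1814 + -2·494 + -1·-134 = -24465
  a_11 = -3·-24465 + 2·6661 + -2·-1814 + -1·494 = 89851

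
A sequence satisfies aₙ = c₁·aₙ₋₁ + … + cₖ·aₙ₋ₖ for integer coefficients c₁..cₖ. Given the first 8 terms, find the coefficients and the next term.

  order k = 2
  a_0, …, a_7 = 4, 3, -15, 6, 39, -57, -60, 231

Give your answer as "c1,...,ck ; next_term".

  a_2 = -1·3 + -3·4 = -15
  a_3 = -1·-15 + -3·3 = 6
  a_4 = -1·6 + -3·-15 = 39
  a_5 = -1·39 + -3·6 = -57
  a_6 = -1·-57 + -3·39 = -60
  a_7 = -1·-60 + -3·-57 = 231
  a_8 = -1·231 + -3·-60 = -51

-1,-3 ; -51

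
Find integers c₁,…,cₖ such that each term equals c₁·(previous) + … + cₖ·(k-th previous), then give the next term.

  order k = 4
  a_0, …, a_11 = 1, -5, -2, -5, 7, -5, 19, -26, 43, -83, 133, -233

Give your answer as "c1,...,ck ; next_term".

-1,1,-1,-1 ; 406

  a_4 = -1·-5 + 1·-2 + -1·-5 + -1·1 = 7
  a_5 = -1·7 + 1·-5 + -1·-2 + -1·-5 = -5
  a_6 = -1·-5 + 1·7 + -1·-5 + -1·-2 = 19
  a_7 = -1·19 + 1·-5 + -1·7 + -1·-5 = -26
  a_8 = -1·-26 + 1·19 + -1·-5 + -1·7 = 43
  a_9 = -1·43 + 1·-26 + -1·19 + -1·-5 = -83
  a_10 = -1·-83 + 1·43 + -1·-26 + -1·19 = 133
  a_11 = -1·133 + 1·-83 + -1·43 + -1·-26 = -233
  a_12 = -1·-233 + 1·133 + -1·-83 + -1·43 = 406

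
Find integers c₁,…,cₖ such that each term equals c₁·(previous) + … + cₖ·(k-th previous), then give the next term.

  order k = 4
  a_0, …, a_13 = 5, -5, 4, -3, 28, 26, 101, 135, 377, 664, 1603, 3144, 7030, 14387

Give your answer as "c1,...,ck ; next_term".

  a_4 = 2·-3 + 1·4 + -3·-5 + 3·5 = 28
  a_5 = 2·28 + 1·-3 + -3·4 + 3·-5 = 26
  a_6 = 2·26 + 1·28 + -3·-3 + 3·4 = 101
  a_7 = 2·101 + 1·26 + -3·28 + 3·-3 = 135
  a_8 = 2·135 + 1·101 + -3·26 + 3·28 = 377
  a_9 = 2·377 + 1·135 + -3·101 + 3·26 = 664
  a_10 = 2·664 + 1·377 + -3·135 + 3·101 = 1603
  a_11 = 2·1603 + 1·664 + -3·377 + 3·135 = 3144
  a_12 = 2·3144 + 1·1603 + -3·664 + 3·377 = 7030
  a_13 = 2·7030 + 1·3144 + -3·1603 + 3·664 = 14387
  a_14 = 2·14387 + 1·7030 + -3·3144 + 3·1603 = 31181

2,1,-3,3 ; 31181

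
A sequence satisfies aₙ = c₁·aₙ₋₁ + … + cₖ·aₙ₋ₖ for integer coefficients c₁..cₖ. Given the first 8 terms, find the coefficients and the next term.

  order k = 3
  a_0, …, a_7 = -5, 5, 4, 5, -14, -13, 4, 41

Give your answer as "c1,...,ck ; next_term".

  a_3 = 0·4 + -1·5 + -2·-5 = 5
  a_4 = 0·5 + -1·4 + -2·5 = -14
  a_5 = 0·-14 + -1·5 + -2·4 = -13
  a_6 = 0·-13 + -1·-14 + -2·5 = 4
  a_7 = 0·4 + -1·-13 + -2·-14 = 41
  a_8 = 0·41 + -1·4 + -2·-13 = 22

0,-1,-2 ; 22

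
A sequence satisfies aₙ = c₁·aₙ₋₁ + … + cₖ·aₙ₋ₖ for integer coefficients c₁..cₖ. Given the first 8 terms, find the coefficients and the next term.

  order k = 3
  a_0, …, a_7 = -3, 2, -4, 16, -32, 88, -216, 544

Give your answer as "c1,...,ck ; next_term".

  a_3 = -1·-4 + 3·2 + -2·-3 = 16
  a_4 = -1·16 + 3·-4 + -2·2 = -32
  a_5 = -1·-32 + 3·16 + -2·-4 = 88
  a_6 = -1·88 + 3·-32 + -2·16 = -216
  a_7 = -1·-216 + 3·88 + -2·-32 = 544
  a_8 = -1·544 + 3·-216 + -2·88 = -1368

-1,3,-2 ; -1368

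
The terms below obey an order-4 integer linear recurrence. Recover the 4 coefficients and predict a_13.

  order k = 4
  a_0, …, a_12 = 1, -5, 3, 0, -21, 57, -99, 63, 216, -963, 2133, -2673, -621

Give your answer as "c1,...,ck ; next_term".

-3,-3,3,3 ; 13392

  a_4 = -3·0 + -3·3 + 3·-5 + 3·1 = -21
  a_5 = -3·-21 + -3·0 + 3·3 + 3·-5 = 57
  a_6 = -3·57 + -3·-21 + 3·0 + 3·3 = -99
  a_7 = -3·-99 + -3·57 + 3·-21 + 3·0 = 63
  a_8 = -3·63 + -3·-99 + 3·57 + 3·-21 = 216
  a_9 = -3·216 + -3·63 + 3·-99 + 3·57 = -963
  a_10 = -3·-963 + -3·216 + 3·63 + 3·-99 = 2133
  a_11 = -3·2133 + -3·-963 + 3·216 + 3·63 = -2673
  a_12 = -3·-2673 + -3·2133 + 3·-963 + 3·216 = -621
  a_13 = -3·-621 + -3·-2673 + 3·2133 + 3·-963 = 13392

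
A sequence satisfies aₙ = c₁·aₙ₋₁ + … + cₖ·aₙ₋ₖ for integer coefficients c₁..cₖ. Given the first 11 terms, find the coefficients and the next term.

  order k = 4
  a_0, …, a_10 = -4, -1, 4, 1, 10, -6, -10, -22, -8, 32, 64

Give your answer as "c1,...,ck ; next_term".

0,0,-2,-2 ; 60

  a_4 = 0·1 + 0·4 + -2·-1 + -2·-4 = 10
  a_5 = 0·10 + 0·1 + -2·4 + -2·-1 = -6
  a_6 = 0·-6 + 0·10 + -2·1 + -2·4 = -10
  a_7 = 0·-10 + 0·-6 + -2·10 + -2·1 = -22
  a_8 = 0·-22 + 0·-10 + -2·-6 + -2·10 = -8
  a_9 = 0·-8 + 0·-22 + -2·-10 + -2·-6 = 32
  a_10 = 0·32 + 0·-8 + -2·-22 + -2·-10 = 64
  a_11 = 0·64 + 0·32 + -2·-8 + -2·-22 = 60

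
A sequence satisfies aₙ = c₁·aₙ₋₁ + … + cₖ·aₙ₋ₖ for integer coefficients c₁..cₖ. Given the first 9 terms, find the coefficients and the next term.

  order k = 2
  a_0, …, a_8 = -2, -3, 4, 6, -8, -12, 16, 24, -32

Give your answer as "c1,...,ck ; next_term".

0,-2 ; -48

  a_2 = 0·-3 + -2·-2 = 4
  a_3 = 0·4 + -2·-3 = 6
  a_4 = 0·6 + -2·4 = -8
  a_5 = 0·-8 + -2·6 = -12
  a_6 = 0·-12 + -2·-8 = 16
  a_7 = 0·16 + -2·-12 = 24
  a_8 = 0·24 + -2·16 = -32
  a_9 = 0·-32 + -2·24 = -48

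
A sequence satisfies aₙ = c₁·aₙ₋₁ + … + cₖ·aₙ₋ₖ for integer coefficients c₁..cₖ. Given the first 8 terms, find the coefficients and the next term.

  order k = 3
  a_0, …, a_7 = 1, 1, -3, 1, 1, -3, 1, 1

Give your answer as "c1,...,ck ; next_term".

  a_3 = 0·-3 + 0·1 + 1·1 = 1
  a_4 = 0·1 + 0·-3 + 1·1 = 1
  a_5 = 0·1 + 0·1 + 1·-3 = -3
  a_6 = 0·-3 + 0·1 + 1·1 = 1
  a_7 = 0·1 + 0·-3 + 1·1 = 1
  a_8 = 0·1 + 0·1 + 1·-3 = -3

0,0,1 ; -3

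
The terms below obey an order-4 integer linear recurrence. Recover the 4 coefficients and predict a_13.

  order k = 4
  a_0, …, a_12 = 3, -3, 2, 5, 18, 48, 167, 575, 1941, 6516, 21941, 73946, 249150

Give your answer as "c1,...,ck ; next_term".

  a_4 = 3·5 + 0·2 + 3·-3 + 4·3 = 18
  a_5 = 3·18 + 0·5 + 3·2 + 4·-3 = 48
  a_6 = 3·48 + 0·18 + 3·5 + 4·2 = 167
  a_7 = 3·167 + 0·48 + 3·18 + 4·5 = 575
  a_8 = 3·575 + 0·167 + 3·48 + 4·18 = 1941
  a_9 = 3·1941 + 0·575 + 3·167 + 4·48 = 6516
  a_10 = 3·6516 + 0·1941 + 3·575 + 4·167 = 21941
  a_11 = 3·21941 + 0·6516 + 3·1941 + 4·575 = 73946
  a_12 = 3·73946 + 0·21941 + 3·6516 + 4·1941 = 249150
  a_13 = 3·249150 + 0·73946 + 3·21941 + 4·6516 = 839337

3,0,3,4 ; 839337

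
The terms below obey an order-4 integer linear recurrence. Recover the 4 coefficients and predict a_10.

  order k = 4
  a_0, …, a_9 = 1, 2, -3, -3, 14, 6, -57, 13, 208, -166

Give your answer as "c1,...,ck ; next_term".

-1,-3,-1,4 ; -699

  a_4 = -1·-3 + -3·-3 + -1·2 + 4·1 = 14
  a_5 = -1·14 + -3·-3 + -1·-3 + 4·2 = 6
  a_6 = -1·6 + -3·14 + -1·-3 + 4·-3 = -57
  a_7 = -1·-57 + -3·6 + -1·14 + 4·-3 = 13
  a_8 = -1·13 + -3·-57 + -1·6 + 4·14 = 208
  a_9 = -1·208 + -3·13 + -1·-57 + 4·6 = -166
  a_10 = -1·-166 + -3·208 + -1·13 + 4·-57 = -699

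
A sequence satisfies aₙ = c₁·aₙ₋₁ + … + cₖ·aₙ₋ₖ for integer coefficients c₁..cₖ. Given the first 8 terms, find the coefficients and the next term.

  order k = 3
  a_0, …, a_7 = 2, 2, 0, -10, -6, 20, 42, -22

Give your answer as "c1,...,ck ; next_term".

0,-2,-3 ; -144

  a_3 = 0·0 + -2·2 + -3·2 = -10
  a_4 = 0·-10 + -2·0 + -3·2 = -6
  a_5 = 0·-6 + -2·-10 + -3·0 = 20
  a_6 = 0·20 + -2·-6 + -3·-10 = 42
  a_7 = 0·42 + -2·20 + -3·-6 = -22
  a_8 = 0·-22 + -2·42 + -3·20 = -144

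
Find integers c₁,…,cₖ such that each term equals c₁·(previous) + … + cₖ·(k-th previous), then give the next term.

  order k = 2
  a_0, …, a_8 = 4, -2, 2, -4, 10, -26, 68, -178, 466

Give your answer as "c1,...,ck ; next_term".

  a_2 = -3·-2 + -1·4 = 2
  a_3 = -3·2 + -1·-2 = -4
  a_4 = -3·-4 + -1·2 = 10
  a_5 = -3·10 + -1·-4 = -26
  a_6 = -3·-26 + -1·10 = 68
  a_7 = -3·68 + -1·-26 = -178
  a_8 = -3·-178 + -1·68 = 466
  a_9 = -3·466 + -1·-178 = -1220

-3,-1 ; -1220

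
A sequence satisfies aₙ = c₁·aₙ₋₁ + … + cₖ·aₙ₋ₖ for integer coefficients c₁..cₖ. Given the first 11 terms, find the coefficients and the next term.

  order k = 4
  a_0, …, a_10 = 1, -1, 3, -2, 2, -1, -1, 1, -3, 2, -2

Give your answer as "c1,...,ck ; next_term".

  a_4 = 0·-2 + 1·3 + 0·-1 + -1·1 = 2
  a_5 = 0·2 + 1·-2 + 0·3 + -1·-1 = -1
  a_6 = 0·-1 + 1·2 + 0·-2 + -1·3 = -1
  a_7 = 0·-1 + 1·-1 + 0·2 + -1·-2 = 1
  a_8 = 0·1 + 1·-1 + 0·-1 + -1·2 = -3
  a_9 = 0·-3 + 1·1 + 0·-1 + -1·-1 = 2
  a_10 = 0·2 + 1·-3 + 0·1 + -1·-1 = -2
  a_11 = 0·-2 + 1·2 + 0·-3 + -1·1 = 1

0,1,0,-1 ; 1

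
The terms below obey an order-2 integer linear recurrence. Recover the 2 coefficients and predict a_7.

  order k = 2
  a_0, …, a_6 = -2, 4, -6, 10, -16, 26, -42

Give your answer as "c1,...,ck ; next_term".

-1,1 ; 68

  a_2 = -1·4 + 1·-2 = -6
  a_3 = -1·-6 + 1·4 = 10
  a_4 = -1·10 + 1·-6 = -16
  a_5 = -1·-16 + 1·10 = 26
  a_6 = -1·26 + 1·-16 = -42
  a_7 = -1·-42 + 1·26 = 68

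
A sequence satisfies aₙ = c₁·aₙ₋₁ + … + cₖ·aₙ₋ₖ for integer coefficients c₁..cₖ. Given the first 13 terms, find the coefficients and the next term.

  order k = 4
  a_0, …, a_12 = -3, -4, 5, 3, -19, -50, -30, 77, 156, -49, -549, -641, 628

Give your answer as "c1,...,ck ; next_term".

  a_4 = 2·3 + -3·5 + 1·-4 + 2·-3 = -19
  a_5 = 2·-19 + -3·3 + 1·5 + 2·-4 = -50
  a_6 = 2·-50 + -3·-19 + 1·3 + 2·5 = -30
  a_7 = 2·-30 + -3·-50 + 1·-19 + 2·3 = 77
  a_8 = 2·77 + -3·-30 + 1·-50 + 2·-19 = 156
  a_9 = 2·156 + -3·77 + 1·-30 + 2·-50 = -49
  a_10 = 2·-49 + -3·156 + 1·77 + 2·-30 = -549
  a_11 = 2·-549 + -3·-49 + 1·156 + 2·77 = -641
  a_12 = 2·-641 + -3·-549 + 1·-49 + 2·156 = 628
  a_13 = 2·628 + -3·-641 + 1·-549 + 2·-49 = 2532

2,-3,1,2 ; 2532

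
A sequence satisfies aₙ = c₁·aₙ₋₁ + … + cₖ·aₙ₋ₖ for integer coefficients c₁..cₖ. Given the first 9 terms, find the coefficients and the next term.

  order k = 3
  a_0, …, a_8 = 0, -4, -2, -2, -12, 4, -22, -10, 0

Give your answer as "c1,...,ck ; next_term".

  a_3 = -1·-2 + 1·-4 + 3·0 = -2
  a_4 = -1·-2 + 1·-2 + 3·-4 = -12
  a_5 = -1·-12 + 1·-2 + 3·-2 = 4
  a_6 = -1·4 + 1·-12 + 3·-2 = -22
  a_7 = -1·-22 + 1·4 + 3·-12 = -10
  a_8 = -1·-10 + 1·-22 + 3·4 = 0
  a_9 = -1·0 + 1·-10 + 3·-22 = -76

-1,1,3 ; -76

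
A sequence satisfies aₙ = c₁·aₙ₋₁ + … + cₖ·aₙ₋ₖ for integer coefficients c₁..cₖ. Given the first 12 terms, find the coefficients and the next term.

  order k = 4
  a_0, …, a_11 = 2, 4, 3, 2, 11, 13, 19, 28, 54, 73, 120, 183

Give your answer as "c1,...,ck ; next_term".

  a_4 = 0·2 + 1·3 + 1·4 + 2·2 = 11
  a_5 = 0·11 + 1·2 + 1·3 + 2·4 = 13
  a_6 = 0·13 + 1·11 + 1·2 + 2·3 = 19
  a_7 = 0·19 + 1·13 + 1·11 + 2·2 = 28
  a_8 = 0·28 + 1·19 + 1·13 + 2·11 = 54
  a_9 = 0·54 + 1·28 + 1·19 + 2·13 = 73
  a_10 = 0·73 + 1·54 + 1·28 + 2·19 = 120
  a_11 = 0·120 + 1·73 + 1·54 + 2·28 = 183
  a_12 = 0·183 + 1·120 + 1·73 + 2·54 = 301

0,1,1,2 ; 301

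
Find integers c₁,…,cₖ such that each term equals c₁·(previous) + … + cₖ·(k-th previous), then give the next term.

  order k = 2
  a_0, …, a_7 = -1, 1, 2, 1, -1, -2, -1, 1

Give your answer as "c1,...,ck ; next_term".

1,-1 ; 2

  a_2 = 1·1 + -1·-1 = 2
  a_3 = 1·2 + -1·1 = 1
  a_4 = 1·1 + -1·2 = -1
  a_5 = 1·-1 + -1·1 = -2
  a_6 = 1·-2 + -1·-1 = -1
  a_7 = 1·-1 + -1·-2 = 1
  a_8 = 1·1 + -1·-1 = 2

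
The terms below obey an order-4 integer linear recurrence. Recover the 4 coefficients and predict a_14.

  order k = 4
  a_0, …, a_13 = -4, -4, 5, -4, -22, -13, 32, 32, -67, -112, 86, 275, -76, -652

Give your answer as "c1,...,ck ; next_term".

1,-2,1,1 ; -139

  a_4 = 1·-4 + -2·5 + 1·-4 + 1·-4 = -22
  a_5 = 1·-22 + -2·-4 + 1·5 + 1·-4 = -13
  a_6 = 1·-13 + -2·-22 + 1·-4 + 1·5 = 32
  a_7 = 1·32 + -2·-13 + 1·-22 + 1·-4 = 32
  a_8 = 1·32 + -2·32 + 1·-13 + 1·-22 = -67
  a_9 = 1·-67 + -2·32 + 1·32 + 1·-13 = -112
  a_10 = 1·-112 + -2·-67 + 1·32 + 1·32 = 86
  a_11 = 1·86 + -2·-112 + 1·-67 + 1·32 = 275
  a_12 = 1·275 + -2·86 + 1·-112 + 1·-67 = -76
  a_13 = 1·-76 + -2·275 + 1·86 + 1·-112 = -652
  a_14 = 1·-652 + -2·-76 + 1·275 + 1·86 = -139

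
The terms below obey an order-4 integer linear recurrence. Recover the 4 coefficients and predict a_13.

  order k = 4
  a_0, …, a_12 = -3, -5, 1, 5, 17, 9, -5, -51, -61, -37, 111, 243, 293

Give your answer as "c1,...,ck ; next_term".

  a_4 = 1·5 + 0·1 + -3·-5 + 1·-3 = 17
  a_5 = 1·17 + 0·5 + -3·1 + 1·-5 = 9
  a_6 = 1·9 + 0·17 + -3·5 + 1·1 = -5
  a_7 = 1·-5 + 0·9 + -3·17 + 1·5 = -51
  a_8 = 1·-51 + 0·-5 + -3·9 + 1·17 = -61
  a_9 = 1·-61 + 0·-51 + -3·-5 + 1·9 = -37
  a_10 = 1·-37 + 0·-61 + -3·-51 + 1·-5 = 111
  a_11 = 1·111 + 0·-37 + -3·-61 + 1·-51 = 243
  a_12 = 1·243 + 0·111 + -3·-37 + 1·-61 = 293
  a_13 = 1·293 + 0·243 + -3·111 + 1·-37 = -77

1,0,-3,1 ; -77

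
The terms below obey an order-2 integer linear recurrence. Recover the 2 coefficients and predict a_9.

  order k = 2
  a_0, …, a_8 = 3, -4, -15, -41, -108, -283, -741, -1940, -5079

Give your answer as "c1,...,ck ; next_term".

3,-1 ; -13297

  a_2 = 3·-4 + -1·3 = -15
  a_3 = 3·-15 + -1·-4 = -41
  a_4 = 3·-41 + -1·-15 = -108
  a_5 = 3·-108 + -1·-41 = -283
  a_6 = 3·-283 + -1·-108 = -741
  a_7 = 3·-741 + -1·-283 = -1940
  a_8 = 3·-1940 + -1·-741 = -5079
  a_9 = 3·-5079 + -1·-1940 = -13297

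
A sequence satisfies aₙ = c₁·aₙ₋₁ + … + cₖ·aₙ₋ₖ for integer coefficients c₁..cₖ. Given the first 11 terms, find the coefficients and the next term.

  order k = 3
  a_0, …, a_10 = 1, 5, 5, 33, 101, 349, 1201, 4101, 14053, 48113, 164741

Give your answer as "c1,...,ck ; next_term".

2,4,3 ; 564093

  a_3 = 2·5 + 4·5 + 3·1 = 33
  a_4 = 2·33 + 4·5 + 3·5 = 101
  a_5 = 2·101 + 4·33 + 3·5 = 349
  a_6 = 2·349 + 4·101 + 3·33 = 1201
  a_7 = 2·1201 + 4·349 + 3·101 = 4101
  a_8 = 2·4101 + 4·1201 + 3·349 = 14053
  a_9 = 2·14053 + 4·4101 + 3·1201 = 48113
  a_10 = 2·48113 + 4·14053 + 3·4101 = 164741
  a_11 = 2·164741 + 4·48113 + 3·14053 = 564093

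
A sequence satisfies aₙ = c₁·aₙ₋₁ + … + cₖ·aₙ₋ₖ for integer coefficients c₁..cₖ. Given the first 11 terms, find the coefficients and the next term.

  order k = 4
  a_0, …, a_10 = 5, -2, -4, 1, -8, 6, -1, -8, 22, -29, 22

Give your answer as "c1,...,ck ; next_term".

  a_4 = -1·1 + 0·-4 + 1·-2 + -1·5 = -8
  a_5 = -1·-8 + 0·1 + 1·-4 + -1·-2 = 6
  a_6 = -1·6 + 0·-8 + 1·1 + -1·-4 = -1
  a_7 = -1·-1 + 0·6 + 1·-8 + -1·1 = -8
  a_8 = -1·-8 + 0·-1 + 1·6 + -1·-8 = 22
  a_9 = -1·22 + 0·-8 + 1·-1 + -1·6 = -29
  a_10 = -1·-29 + 0·22 + 1·-8 + -1·-1 = 22
  a_11 = -1·22 + 0·-29 + 1·22 + -1·-8 = 8

-1,0,1,-1 ; 8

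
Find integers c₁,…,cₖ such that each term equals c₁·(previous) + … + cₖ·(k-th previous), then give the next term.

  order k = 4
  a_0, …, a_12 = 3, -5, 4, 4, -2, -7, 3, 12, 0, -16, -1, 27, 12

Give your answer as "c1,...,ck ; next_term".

1,-1,1,1 ; -32

  a_4 = 1·4 + -1·4 + 1·-5 + 1·3 = -2
  a_5 = 1·-2 + -1·4 + 1·4 + 1·-5 = -7
  a_6 = 1·-7 + -1·-2 + 1·4 + 1·4 = 3
  a_7 = 1·3 + -1·-7 + 1·-2 + 1·4 = 12
  a_8 = 1·12 + -1·3 + 1·-7 + 1·-2 = 0
  a_9 = 1·0 + -1·12 + 1·3 + 1·-7 = -16
  a_10 = 1·-16 + -1·0 + 1·12 + 1·3 = -1
  a_11 = 1·-1 + -1·-16 + 1·0 + 1·12 = 27
  a_12 = 1·27 + -1·-1 + 1·-16 + 1·0 = 12
  a_13 = 1·12 + -1·27 + 1·-1 + 1·-16 = -32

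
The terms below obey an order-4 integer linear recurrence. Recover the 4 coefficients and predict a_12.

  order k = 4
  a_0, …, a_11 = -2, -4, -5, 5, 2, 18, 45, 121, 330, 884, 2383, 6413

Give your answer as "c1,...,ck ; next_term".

2,2,0,-1 ; 17262

  a_4 = 2·5 + 2·-5 + 0·-4 + -1·-2 = 2
  a_5 = 2·2 + 2·5 + 0·-5 + -1·-4 = 18
  a_6 = 2·18 + 2·2 + 0·5 + -1·-5 = 45
  a_7 = 2·45 + 2·18 + 0·2 + -1·5 = 121
  a_8 = 2·121 + 2·45 + 0·18 + -1·2 = 330
  a_9 = 2·330 + 2·121 + 0·45 + -1·18 = 884
  a_10 = 2·884 + 2·330 + 0·121 + -1·45 = 2383
  a_11 = 2·2383 + 2·884 + 0·330 + -1·121 = 6413
  a_12 = 2·6413 + 2·2383 + 0·884 + -1·330 = 17262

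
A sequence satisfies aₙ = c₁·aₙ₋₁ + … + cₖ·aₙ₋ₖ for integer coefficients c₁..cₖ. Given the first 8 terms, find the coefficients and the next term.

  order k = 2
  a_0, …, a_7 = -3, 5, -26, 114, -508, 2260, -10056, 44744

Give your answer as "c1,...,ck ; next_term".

  a_2 = -4·5 + 2·-3 = -26
  a_3 = -4·-26 + 2·5 = 114
  a_4 = -4·114 + 2·-26 = -508
  a_5 = -4·-508 + 2·114 = 2260
  a_6 = -4·2260 + 2·-508 = -10056
  a_7 = -4·-10056 + 2·2260 = 44744
  a_8 = -4·44744 + 2·-10056 = -199088

-4,2 ; -199088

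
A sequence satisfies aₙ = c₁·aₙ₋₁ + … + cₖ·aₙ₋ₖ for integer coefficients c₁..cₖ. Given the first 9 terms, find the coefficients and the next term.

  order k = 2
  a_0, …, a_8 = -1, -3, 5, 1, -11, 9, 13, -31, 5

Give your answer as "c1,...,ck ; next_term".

-1,-2 ; 57

  a_2 = -1·-3 + -2·-1 = 5
  a_3 = -1·5 + -2·-3 = 1
  a_4 = -1·1 + -2·5 = -11
  a_5 = -1·-11 + -2·1 = 9
  a_6 = -1·9 + -2·-11 = 13
  a_7 = -1·13 + -2·9 = -31
  a_8 = -1·-31 + -2·13 = 5
  a_9 = -1·5 + -2·-31 = 57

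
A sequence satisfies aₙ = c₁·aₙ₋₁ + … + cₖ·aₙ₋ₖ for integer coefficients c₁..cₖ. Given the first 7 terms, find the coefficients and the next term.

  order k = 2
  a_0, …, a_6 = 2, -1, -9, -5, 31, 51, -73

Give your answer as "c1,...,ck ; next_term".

  a_2 = 1·-1 + -4·2 = -9
  a_3 = 1·-9 + -4·-1 = -5
  a_4 = 1·-5 + -4·-9 = 31
  a_5 = 1·31 + -4·-5 = 51
  a_6 = 1·51 + -4·31 = -73
  a_7 = 1·-73 + -4·51 = -277

1,-4 ; -277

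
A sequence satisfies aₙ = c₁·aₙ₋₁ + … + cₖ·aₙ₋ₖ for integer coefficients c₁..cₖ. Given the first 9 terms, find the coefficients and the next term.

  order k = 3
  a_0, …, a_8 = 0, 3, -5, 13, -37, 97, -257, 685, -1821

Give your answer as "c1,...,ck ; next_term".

  a_3 = -2·-5 + 1·3 + -2·0 = 13
  a_4 = -2·13 + 1·-5 + -2·3 = -37
  a_5 = -2·-37 + 1·13 + -2·-5 = 97
  a_6 = -2·97 + 1·-37 + -2·13 = -257
  a_7 = -2·-257 + 1·97 + -2·-37 = 685
  a_8 = -2·685 + 1·-257 + -2·97 = -1821
  a_9 = -2·-1821 + 1·685 + -2·-257 = 4841

-2,1,-2 ; 4841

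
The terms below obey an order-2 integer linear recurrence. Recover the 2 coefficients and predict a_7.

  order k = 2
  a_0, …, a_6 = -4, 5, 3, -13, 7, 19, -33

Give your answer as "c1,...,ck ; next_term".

  a_2 = -1·5 + -2·-4 = 3
  a_3 = -1·3 + -2·5 = -13
  a_4 = -1·-13 + -2·3 = 7
  a_5 = -1·7 + -2·-13 = 19
  a_6 = -1·19 + -2·7 = -33
  a_7 = -1·-33 + -2·19 = -5

-1,-2 ; -5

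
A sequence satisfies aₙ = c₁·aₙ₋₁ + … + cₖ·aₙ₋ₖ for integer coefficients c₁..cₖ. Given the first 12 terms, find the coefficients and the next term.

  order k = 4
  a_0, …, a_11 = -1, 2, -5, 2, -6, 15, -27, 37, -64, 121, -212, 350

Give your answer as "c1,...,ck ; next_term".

-1,0,-1,2 ; -599

  a_4 = -1·2 + 0·-5 + -1·2 + 2·-1 = -6
  a_5 = -1·-6 + 0·2 + -1·-5 + 2·2 = 15
  a_6 = -1·15 + 0·-6 + -1·2 + 2·-5 = -27
  a_7 = -1·-27 + 0·15 + -1·-6 + 2·2 = 37
  a_8 = -1·37 + 0·-27 + -1·15 + 2·-6 = -64
  a_9 = -1·-64 + 0·37 + -1·-27 + 2·15 = 121
  a_10 = -1·121 + 0·-64 + -1·37 + 2·-27 = -212
  a_11 = -1·-212 + 0·121 + -1·-64 + 2·37 = 350
  a_12 = -1·350 + 0·-212 + -1·121 + 2·-64 = -599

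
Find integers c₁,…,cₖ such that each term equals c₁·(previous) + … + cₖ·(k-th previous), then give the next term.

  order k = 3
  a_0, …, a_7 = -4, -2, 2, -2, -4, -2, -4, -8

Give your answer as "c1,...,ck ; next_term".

1,0,1 ; -10

  a_3 = 1·2 + 0·-2 + 1·-4 = -2
  a_4 = 1·-2 + 0·2 + 1·-2 = -4
  a_5 = 1·-4 + 0·-2 + 1·2 = -2
  a_6 = 1·-2 + 0·-4 + 1·-2 = -4
  a_7 = 1·-4 + 0·-2 + 1·-4 = -8
  a_8 = 1·-8 + 0·-4 + 1·-2 = -10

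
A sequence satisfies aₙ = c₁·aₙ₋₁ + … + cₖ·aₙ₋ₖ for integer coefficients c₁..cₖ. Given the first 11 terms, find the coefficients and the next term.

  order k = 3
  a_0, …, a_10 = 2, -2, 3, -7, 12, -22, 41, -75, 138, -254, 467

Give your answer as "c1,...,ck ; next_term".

-1,1,-1 ; -859

  a_3 = -1·3 + 1·-2 + -1·2 = -7
  a_4 = -1·-7 + 1·3 + -1·-2 = 12
  a_5 = -1·12 + 1·-7 + -1·3 = -22
  a_6 = -1·-22 + 1·12 + -1·-7 = 41
  a_7 = -1·41 + 1·-22 + -1·12 = -75
  a_8 = -1·-75 + 1·41 + -1·-22 = 138
  a_9 = -1·138 + 1·-75 + -1·41 = -254
  a_10 = -1·-254 + 1·138 + -1·-75 = 467
  a_11 = -1·467 + 1·-254 + -1·138 = -859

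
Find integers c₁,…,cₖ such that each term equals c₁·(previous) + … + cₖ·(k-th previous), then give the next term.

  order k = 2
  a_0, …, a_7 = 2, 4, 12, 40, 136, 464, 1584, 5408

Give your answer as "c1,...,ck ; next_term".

  a_2 = 4·4 + -2·2 = 12
  a_3 = 4·12 + -2·4 = 40
  a_4 = 4·40 + -2·12 = 136
  a_5 = 4·136 + -2·40 = 464
  a_6 = 4·464 + -2·136 = 1584
  a_7 = 4·1584 + -2·464 = 5408
  a_8 = 4·5408 + -2·1584 = 18464

4,-2 ; 18464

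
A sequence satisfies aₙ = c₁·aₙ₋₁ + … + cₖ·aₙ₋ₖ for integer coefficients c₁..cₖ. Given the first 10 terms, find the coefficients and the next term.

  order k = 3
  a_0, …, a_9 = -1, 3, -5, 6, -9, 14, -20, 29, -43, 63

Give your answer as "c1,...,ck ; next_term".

  a_3 = -1·-5 + 0·3 + -1·-1 = 6
  a_4 = -1·6 + 0·-5 + -1·3 = -9
  a_5 = -1·-9 + 0·6 + -1·-5 = 14
  a_6 = -1·14 + 0·-9 + -1·6 = -20
  a_7 = -1·-20 + 0·14 + -1·-9 = 29
  a_8 = -1·29 + 0·-20 + -1·14 = -43
  a_9 = -1·-43 + 0·29 + -1·-20 = 63
  a_10 = -1·63 + 0·-43 + -1·29 = -92

-1,0,-1 ; -92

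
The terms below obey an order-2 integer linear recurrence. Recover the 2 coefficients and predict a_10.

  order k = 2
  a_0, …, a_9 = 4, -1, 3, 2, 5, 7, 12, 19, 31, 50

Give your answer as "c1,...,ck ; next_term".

1,1 ; 81

  a_2 = 1·-1 + 1·4 = 3
  a_3 = 1·3 + 1·-1 = 2
  a_4 = 1·2 + 1·3 = 5
  a_5 = 1·5 + 1·2 = 7
  a_6 = 1·7 + 1·5 = 12
  a_7 = 1·12 + 1·7 = 19
  a_8 = 1·19 + 1·12 = 31
  a_9 = 1·31 + 1·19 = 50
  a_10 = 1·50 + 1·31 = 81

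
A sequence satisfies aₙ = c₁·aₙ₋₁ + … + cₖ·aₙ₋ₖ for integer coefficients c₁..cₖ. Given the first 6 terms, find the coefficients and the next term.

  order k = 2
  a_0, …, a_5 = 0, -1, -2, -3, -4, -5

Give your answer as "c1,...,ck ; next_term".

  a_2 = 2·-1 + -1·0 = -2
  a_3 = 2·-2 + -1·-1 = -3
  a_4 = 2·-3 + -1·-2 = -4
  a_5 = 2·-4 + -1·-3 = -5
  a_6 = 2·-5 + -1·-4 = -6

2,-1 ; -6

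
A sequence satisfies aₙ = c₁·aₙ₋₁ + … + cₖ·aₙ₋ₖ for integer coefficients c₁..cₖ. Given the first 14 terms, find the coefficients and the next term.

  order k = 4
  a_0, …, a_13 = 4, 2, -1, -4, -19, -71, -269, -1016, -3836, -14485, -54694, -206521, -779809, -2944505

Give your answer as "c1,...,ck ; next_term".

  a_4 = 3·-4 + 3·-1 + 0·2 + -1·4 = -19
  a_5 = 3·-19 + 3·-4 + 0·-1 + -1·2 = -71
  a_6 = 3·-71 + 3·-19 + 0·-4 + -1·-1 = -269
  a_7 = 3·-269 + 3·-71 + 0·-19 + -1·-4 = -1016
  a_8 = 3·-1016 + 3·-269 + 0·-71 + -1·-19 = -3836
  a_9 = 3·-3836 + 3·-1016 + 0·-269 + -1·-71 = -14485
  a_10 = 3·-14485 + 3·-3836 + 0·-1016 + -1·-269 = -54694
  a_11 = 3·-54694 + 3·-14485 + 0·-3836 + -1·-1016 = -206521
  a_12 = 3·-206521 + 3·-54694 + 0·-14485 + -1·-3836 = -779809
  a_13 = 3·-779809 + 3·-206521 + 0·-54694 + -1·-14485 = -2944505
  a_14 = 3·-2944505 + 3·-779809 + 0·-206521 + -1·-54694 = -11118248

3,3,0,-1 ; -11118248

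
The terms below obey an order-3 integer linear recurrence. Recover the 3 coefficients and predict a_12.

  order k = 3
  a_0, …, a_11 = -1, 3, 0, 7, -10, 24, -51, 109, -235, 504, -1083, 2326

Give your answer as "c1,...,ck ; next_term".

  a_3 = -1·0 + 2·3 + -1·-1 = 7
  a_4 = -1·7 + 2·0 + -1·3 = -10
  a_5 = -1·-10 + 2·7 + -1·0 = 24
  a_6 = -1·24 + 2·-10 + -1·7 = -51
  a_7 = -1·-51 + 2·24 + -1·-10 = 109
  a_8 = -1·109 + 2·-51 + -1·24 = -235
  a_9 = -1·-235 + 2·109 + -1·-51 = 504
  a_10 = -1·504 + 2·-235 + -1·109 = -1083
  a_11 = -1·-1083 + 2·504 + -1·-235 = 2326
  a_12 = -1·2326 + 2·-1083 + -1·504 = -4996

-1,2,-1 ; -4996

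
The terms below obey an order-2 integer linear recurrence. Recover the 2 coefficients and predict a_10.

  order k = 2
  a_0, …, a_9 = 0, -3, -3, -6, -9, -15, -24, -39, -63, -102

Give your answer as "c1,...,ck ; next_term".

1,1 ; -165

  a_2 = 1·-3 + 1·0 = -3
  a_3 = 1·-3 + 1·-3 = -6
  a_4 = 1·-6 + 1·-3 = -9
  a_5 = 1·-9 + 1·-6 = -15
  a_6 = 1·-15 + 1·-9 = -24
  a_7 = 1·-24 + 1·-15 = -39
  a_8 = 1·-39 + 1·-24 = -63
  a_9 = 1·-63 + 1·-39 = -102
  a_10 = 1·-102 + 1·-63 = -165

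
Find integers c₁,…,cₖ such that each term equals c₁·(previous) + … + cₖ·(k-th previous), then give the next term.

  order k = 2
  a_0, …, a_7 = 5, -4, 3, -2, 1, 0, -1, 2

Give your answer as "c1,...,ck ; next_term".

-2,-1 ; -3

  a_2 = -2·-4 + -1·5 = 3
  a_3 = -2·3 + -1·-4 = -2
  a_4 = -2·-2 + -1·3 = 1
  a_5 = -2·1 + -1·-2 = 0
  a_6 = -2·0 + -1·1 = -1
  a_7 = -2·-1 + -1·0 = 2
  a_8 = -2·2 + -1·-1 = -3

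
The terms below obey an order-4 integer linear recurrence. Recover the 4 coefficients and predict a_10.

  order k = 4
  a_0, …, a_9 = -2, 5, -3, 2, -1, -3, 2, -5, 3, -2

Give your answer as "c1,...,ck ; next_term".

  a_4 = 0·2 + 1·-3 + 0·5 + -1·-2 = -1
  a_5 = 0·-1 + 1·2 + 0·-3 + -1·5 = -3
  a_6 = 0·-3 + 1·-1 + 0·2 + -1·-3 = 2
  a_7 = 0·2 + 1·-3 + 0·-1 + -1·2 = -5
  a_8 = 0·-5 + 1·2 + 0·-3 + -1·-1 = 3
  a_9 = 0·3 + 1·-5 + 0·2 + -1·-3 = -2
  a_10 = 0·-2 + 1·3 + 0·-5 + -1·2 = 1

0,1,0,-1 ; 1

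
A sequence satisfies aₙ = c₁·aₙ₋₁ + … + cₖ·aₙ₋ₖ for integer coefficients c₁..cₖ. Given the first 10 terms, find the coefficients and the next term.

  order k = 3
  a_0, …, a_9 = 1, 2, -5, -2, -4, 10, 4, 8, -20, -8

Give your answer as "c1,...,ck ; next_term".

0,0,-2 ; -16

  a_3 = 0·-5 + 0·2 + -2·1 = -2
  a_4 = 0·-2 + 0·-5 + -2·2 = -4
  a_5 = 0·-4 + 0·-2 + -2·-5 = 10
  a_6 = 0·10 + 0·-4 + -2·-2 = 4
  a_7 = 0·4 + 0·10 + -2·-4 = 8
  a_8 = 0·8 + 0·4 + -2·10 = -20
  a_9 = 0·-20 + 0·8 + -2·4 = -8
  a_10 = 0·-8 + 0·-20 + -2·8 = -16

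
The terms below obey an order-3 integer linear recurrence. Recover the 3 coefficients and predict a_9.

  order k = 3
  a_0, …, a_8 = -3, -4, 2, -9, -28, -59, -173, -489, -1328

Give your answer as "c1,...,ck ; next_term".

  a_3 = 2·2 + 1·-4 + 3·-3 = -9
  a_4 = 2·-9 + 1·2 + 3·-4 = -28
  a_5 = 2·-28 + 1·-9 + 3·2 = -59
  a_6 = 2·-59 + 1·-28 + 3·-9 = -173
  a_7 = 2·-173 + 1·-59 + 3·-28 = -489
  a_8 = 2·-489 + 1·-173 + 3·-59 = -1328
  a_9 = 2·-1328 + 1·-489 + 3·-173 = -3664

2,1,3 ; -3664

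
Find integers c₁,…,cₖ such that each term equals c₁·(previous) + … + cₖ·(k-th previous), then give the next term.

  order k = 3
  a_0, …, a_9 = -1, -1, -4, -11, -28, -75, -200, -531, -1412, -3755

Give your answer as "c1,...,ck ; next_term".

  a_3 = 2·-4 + 1·-1 + 2·-1 = -11
  a_4 = 2·-11 + 1·-4 + 2·-1 = -28
  a_5 = 2·-28 + 1·-11 + 2·-4 = -75
  a_6 = 2·-75 + 1·-28 + 2·-11 = -200
  a_7 = 2·-200 + 1·-75 + 2·-28 = -531
  a_8 = 2·-531 + 1·-200 + 2·-75 = -1412
  a_9 = 2·-1412 + 1·-531 + 2·-200 = -3755
  a_10 = 2·-3755 + 1·-1412 + 2·-531 = -9984

2,1,2 ; -9984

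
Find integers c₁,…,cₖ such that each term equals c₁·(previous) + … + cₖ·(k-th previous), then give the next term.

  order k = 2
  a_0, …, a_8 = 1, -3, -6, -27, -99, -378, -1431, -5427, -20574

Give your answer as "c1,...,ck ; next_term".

  a_2 = 3·-3 + 3·1 = -6
  a_3 = 3·-6 + 3·-3 = -27
  a_4 = 3·-27 + 3·-6 = -99
  a_5 = 3·-99 + 3·-27 = -378
  a_6 = 3·-378 + 3·-99 = -1431
  a_7 = 3·-1431 + 3·-378 = -5427
  a_8 = 3·-5427 + 3·-1431 = -20574
  a_9 = 3·-20574 + 3·-5427 = -78003

3,3 ; -78003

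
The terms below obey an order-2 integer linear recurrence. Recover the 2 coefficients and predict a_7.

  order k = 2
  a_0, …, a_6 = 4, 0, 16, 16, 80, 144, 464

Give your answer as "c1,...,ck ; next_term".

1,4 ; 1040

  a_2 = 1·0 + 4·4 = 16
  a_3 = 1·16 + 4·0 = 16
  a_4 = 1·16 + 4·16 = 80
  a_5 = 1·80 + 4·16 = 144
  a_6 = 1·144 + 4·80 = 464
  a_7 = 1·464 + 4·144 = 1040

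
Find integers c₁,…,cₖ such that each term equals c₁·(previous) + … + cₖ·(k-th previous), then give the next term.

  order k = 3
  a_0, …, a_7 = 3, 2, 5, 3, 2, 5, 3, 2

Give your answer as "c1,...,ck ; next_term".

  a_3 = 0·5 + 0·2 + 1·3 = 3
  a_4 = 0·3 + 0·5 + 1·2 = 2
  a_5 = 0·2 + 0·3 + 1·5 = 5
  a_6 = 0·5 + 0·2 + 1·3 = 3
  a_7 = 0·3 + 0·5 + 1·2 = 2
  a_8 = 0·2 + 0·3 + 1·5 = 5

0,0,1 ; 5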